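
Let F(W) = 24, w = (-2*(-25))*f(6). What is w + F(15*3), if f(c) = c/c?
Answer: 74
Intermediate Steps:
f(c) = 1
w = 50 (w = -2*(-25)*1 = 50*1 = 50)
w + F(15*3) = 50 + 24 = 74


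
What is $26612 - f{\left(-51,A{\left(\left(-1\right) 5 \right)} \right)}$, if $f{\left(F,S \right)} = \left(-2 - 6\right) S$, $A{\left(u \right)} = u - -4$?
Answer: $26604$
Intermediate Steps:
$A{\left(u \right)} = 4 + u$ ($A{\left(u \right)} = u + 4 = 4 + u$)
$f{\left(F,S \right)} = - 8 S$
$26612 - f{\left(-51,A{\left(\left(-1\right) 5 \right)} \right)} = 26612 - - 8 \left(4 - 5\right) = 26612 - \left(-8\right) \left(-1\right) = 26612 - 8 = 26604$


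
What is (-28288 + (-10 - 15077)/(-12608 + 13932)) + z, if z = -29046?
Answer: -75925303/1324 ≈ -57345.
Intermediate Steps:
(-28288 + (-10 - 15077)/(-12608 + 13932)) + z = (-28288 + (-10 - 15077)/(-12608 + 13932)) - 29046 = (-28288 - 15087/1324) - 29046 = -37468399/1324 - 29046 = -75925303/1324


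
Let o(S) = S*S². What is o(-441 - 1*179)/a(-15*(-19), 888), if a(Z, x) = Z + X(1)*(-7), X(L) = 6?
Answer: -238328000/243 ≈ -9.8077e+5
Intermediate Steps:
a(Z, x) = -42 + Z (a(Z, x) = Z + 6*(-7) = Z - 42 = -42 + Z)
o(S) = S³
o(-441 - 1*179)/a(-15*(-19), 888) = (-441 - 1*179)³/(-42 - 15*(-19)) = (-441 - 179)³/(-42 + 285) = (-620)³/243 = -238328000*1/243 = -238328000/243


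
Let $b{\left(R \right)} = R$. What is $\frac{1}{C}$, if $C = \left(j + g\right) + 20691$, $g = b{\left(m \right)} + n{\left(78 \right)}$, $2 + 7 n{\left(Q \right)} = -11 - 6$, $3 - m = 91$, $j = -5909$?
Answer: $\frac{7}{102839} \approx 6.8068 \cdot 10^{-5}$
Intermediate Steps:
$m = -88$ ($m = 3 - 91 = -88$)
$n{\left(Q \right)} = - \frac{19}{7}$ ($n{\left(Q \right)} = - \frac{2}{7} + \frac{-11 - 6}{7} = - \frac{2}{7} + \frac{1}{7} \left(-17\right) = - \frac{2}{7} - \frac{17}{7} = - \frac{19}{7}$)
$g = - \frac{635}{7}$ ($g = -88 - \frac{19}{7} = - \frac{635}{7} \approx -90.714$)
$C = \frac{102839}{7}$ ($C = \left(-5909 - \frac{635}{7}\right) + 20691 = - \frac{41998}{7} + 20691 = \frac{102839}{7} \approx 14691.0$)
$\frac{1}{C} = \frac{1}{\frac{102839}{7}} = \frac{7}{102839}$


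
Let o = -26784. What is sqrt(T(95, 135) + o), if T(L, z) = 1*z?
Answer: 9*I*sqrt(329) ≈ 163.25*I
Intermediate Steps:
T(L, z) = z
sqrt(T(95, 135) + o) = sqrt(135 - 26784) = sqrt(-26649) = 9*I*sqrt(329)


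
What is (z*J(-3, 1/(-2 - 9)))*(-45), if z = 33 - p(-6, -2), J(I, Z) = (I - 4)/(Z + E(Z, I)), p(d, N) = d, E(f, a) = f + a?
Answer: -3861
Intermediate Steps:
E(f, a) = a + f
J(I, Z) = (-4 + I)/(I + 2*Z) (J(I, Z) = (I - 4)/(Z + (I + Z)) = (-4 + I)/(I + 2*Z))
z = 39 (z = 33 - 1*(-6) = 33 + 6 = 39)
(z*J(-3, 1/(-2 - 9)))*(-45) = (39*((-4 - 3)/(-3 + 2/(-2 - 9))))*(-45) = (39*(-7/(-3 + 2/(-11))))*(-45) = (39*(-7/(-3 + 2*(-1/11))))*(-45) = (39*(-7/(-3 - 2/11)))*(-45) = (39*(-7/(-35/11)))*(-45) = (39*(-11/35*(-7)))*(-45) = (39*(11/5))*(-45) = (429/5)*(-45) = -3861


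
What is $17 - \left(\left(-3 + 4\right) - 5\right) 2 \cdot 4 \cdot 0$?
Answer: $17$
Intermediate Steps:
$17 - \left(\left(-3 + 4\right) - 5\right) 2 \cdot 4 \cdot 0 = 17 - \left(1 - 5\right) 8 \cdot 0 = 17 - \left(-4\right) 0 = 17 - 0 = 17 + 0 = 17$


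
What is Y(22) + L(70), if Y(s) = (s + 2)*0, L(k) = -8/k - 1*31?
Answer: -1089/35 ≈ -31.114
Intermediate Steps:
L(k) = -31 - 8/k (L(k) = -8/k - 31 = -31 - 8/k)
Y(s) = 0 (Y(s) = (2 + s)*0 = 0)
Y(22) + L(70) = 0 + (-31 - 8/70) = 0 + (-31 - 8*1/70) = 0 + (-31 - 4/35) = 0 - 1089/35 = -1089/35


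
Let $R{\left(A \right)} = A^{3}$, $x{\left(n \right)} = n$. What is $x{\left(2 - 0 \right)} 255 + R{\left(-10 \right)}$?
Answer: $-490$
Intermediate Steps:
$x{\left(2 - 0 \right)} 255 + R{\left(-10 \right)} = \left(2 - 0\right) 255 + \left(-10\right)^{3} = \left(2 + 0\right) 255 - 1000 = 2 \cdot 255 - 1000 = 510 - 1000 = -490$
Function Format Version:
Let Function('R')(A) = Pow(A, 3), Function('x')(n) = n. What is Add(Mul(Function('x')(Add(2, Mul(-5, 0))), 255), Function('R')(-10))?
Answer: -490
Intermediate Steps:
Add(Mul(Function('x')(Add(2, Mul(-5, 0))), 255), Function('R')(-10)) = Add(Mul(Add(2, Mul(-5, 0)), 255), Pow(-10, 3)) = Add(Mul(Add(2, 0), 255), -1000) = Add(Mul(2, 255), -1000) = Add(510, -1000) = -490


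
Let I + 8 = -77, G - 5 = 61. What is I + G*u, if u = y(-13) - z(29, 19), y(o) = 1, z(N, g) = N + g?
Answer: -3187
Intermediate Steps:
G = 66 (G = 5 + 61 = 66)
u = -47 (u = 1 - (29 + 19) = 1 - 1*48 = 1 - 48 = -47)
I = -85 (I = -8 - 77 = -85)
I + G*u = -85 + 66*(-47) = -85 - 3102 = -3187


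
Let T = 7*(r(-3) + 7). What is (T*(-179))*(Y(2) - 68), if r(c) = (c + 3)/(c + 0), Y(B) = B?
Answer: 578886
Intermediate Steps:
r(c) = (3 + c)/c
T = 49 (T = 7*((3 - 3)/(-3) + 7) = 7*(-⅓*0 + 7) = 7*(0 + 7) = 7*7 = 49)
(T*(-179))*(Y(2) - 68) = (49*(-179))*(2 - 68) = -8771*(-66) = 578886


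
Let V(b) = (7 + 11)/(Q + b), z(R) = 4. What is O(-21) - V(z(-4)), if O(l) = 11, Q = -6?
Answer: 20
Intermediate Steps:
V(b) = 18/(-6 + b) (V(b) = (7 + 11)/(-6 + b) = 18/(-6 + b))
O(-21) - V(z(-4)) = 11 - 18/(-6 + 4) = 11 - 18/(-2) = 11 - 18*(-1)/2 = 11 - 1*(-9) = 11 + 9 = 20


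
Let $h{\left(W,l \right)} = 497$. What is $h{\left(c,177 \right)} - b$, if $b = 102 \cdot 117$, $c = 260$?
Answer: $-11437$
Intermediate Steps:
$b = 11934$
$h{\left(c,177 \right)} - b = 497 - 11934 = -11437$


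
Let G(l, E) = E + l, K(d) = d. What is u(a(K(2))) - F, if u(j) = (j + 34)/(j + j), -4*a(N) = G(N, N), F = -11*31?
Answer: 649/2 ≈ 324.50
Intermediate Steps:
F = -341
a(N) = -N/2 (a(N) = -(N + N)/4 = -N/2)
u(j) = (34 + j)/(2*j) (u(j) = (34 + j)/((2*j)) = (34 + j)*(1/(2*j)) = (34 + j)/(2*j))
u(a(K(2))) - F = (34 - ½*2)/(2*((-½*2))) - 1*(-341) = (½)*(34 - 1)/(-1) + 341 = (½)*(-1)*33 + 341 = -33/2 + 341 = 649/2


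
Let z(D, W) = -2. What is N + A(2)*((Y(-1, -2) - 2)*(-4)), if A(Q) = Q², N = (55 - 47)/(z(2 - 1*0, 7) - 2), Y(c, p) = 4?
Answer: -34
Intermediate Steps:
N = -2 (N = (55 - 47)/(-2 - 2) = 8/(-4) = 8*(-¼) = -2)
N + A(2)*((Y(-1, -2) - 2)*(-4)) = -2 + 2²*((4 - 2)*(-4)) = -2 + 4*(2*(-4)) = -2 + 4*(-8) = -2 - 32 = -34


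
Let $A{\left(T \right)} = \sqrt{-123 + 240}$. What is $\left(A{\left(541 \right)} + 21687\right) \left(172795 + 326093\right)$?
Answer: $10819384056 + 1496664 \sqrt{13} \approx 1.0825 \cdot 10^{10}$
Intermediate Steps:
$A{\left(T \right)} = 3 \sqrt{13}$ ($A{\left(T \right)} = \sqrt{117} = 3 \sqrt{13}$)
$\left(A{\left(541 \right)} + 21687\right) \left(172795 + 326093\right) = \left(3 \sqrt{13} + 21687\right) \left(172795 + 326093\right) = \left(21687 + 3 \sqrt{13}\right) 498888 = 10819384056 + 1496664 \sqrt{13}$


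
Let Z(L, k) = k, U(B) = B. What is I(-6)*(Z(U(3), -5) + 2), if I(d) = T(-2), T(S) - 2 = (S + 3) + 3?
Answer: -18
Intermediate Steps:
T(S) = 8 + S (T(S) = 2 + ((S + 3) + 3) = 2 + ((3 + S) + 3) = 2 + (6 + S) = 8 + S)
I(d) = 6 (I(d) = 8 - 2 = 6)
I(-6)*(Z(U(3), -5) + 2) = 6*(-5 + 2) = 6*(-3) = -18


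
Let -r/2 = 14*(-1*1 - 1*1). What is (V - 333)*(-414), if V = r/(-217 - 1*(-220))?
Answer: 130134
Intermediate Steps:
r = 56 (r = -28*(-1*1 - 1*1) = -28*(-1 - 1) = -28*(-2) = -2*(-28) = 56)
V = 56/3 (V = 56/(-217 - 1*(-220)) = 56/(-217 + 220) = 56/3 ≈ 18.667)
(V - 333)*(-414) = (56/3 - 333)*(-414) = -943/3*(-414) = 130134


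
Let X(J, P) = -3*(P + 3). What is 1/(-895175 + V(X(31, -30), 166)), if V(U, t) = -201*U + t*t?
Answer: -1/883900 ≈ -1.1313e-6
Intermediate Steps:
X(J, P) = -9 - 3*P (X(J, P) = -3*(3 + P) = -9 - 3*P)
V(U, t) = t**2 - 201*U (V(U, t) = -201*U + t**2 = t**2 - 201*U)
1/(-895175 + V(X(31, -30), 166)) = 1/(-895175 + (166**2 - 201*(-9 - 3*(-30)))) = 1/(-895175 + (27556 - 201*(-9 + 90))) = 1/(-895175 + (27556 - 201*81)) = 1/(-895175 + (27556 - 16281)) = 1/(-895175 + 11275) = 1/(-883900) = -1/883900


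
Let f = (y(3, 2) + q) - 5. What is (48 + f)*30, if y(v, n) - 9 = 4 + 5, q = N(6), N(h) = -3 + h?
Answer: 1920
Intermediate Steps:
q = 3 (q = -3 + 6 = 3)
y(v, n) = 18 (y(v, n) = 9 + (4 + 5) = 9 + 9 = 18)
f = 16 (f = (18 + 3) - 5 = 21 - 5 = 16)
(48 + f)*30 = (48 + 16)*30 = 64*30 = 1920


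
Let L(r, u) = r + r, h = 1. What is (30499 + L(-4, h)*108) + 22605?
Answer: 52240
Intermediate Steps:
L(r, u) = 2*r
(30499 + L(-4, h)*108) + 22605 = (30499 + (2*(-4))*108) + 22605 = (30499 - 8*108) + 22605 = (30499 - 864) + 22605 = 29635 + 22605 = 52240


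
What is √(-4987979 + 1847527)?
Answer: 2*I*√785113 ≈ 1772.1*I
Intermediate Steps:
√(-4987979 + 1847527) = √(-3140452) = 2*I*√785113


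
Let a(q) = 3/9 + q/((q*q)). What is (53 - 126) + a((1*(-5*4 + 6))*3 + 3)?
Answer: -945/13 ≈ -72.692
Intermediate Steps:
a(q) = 1/3 + 1/q (a(q) = 3*(1/9) + q/(q**2) = 1/3 + q/q**2 = 1/3 + 1/q)
(53 - 126) + a((1*(-5*4 + 6))*3 + 3) = (53 - 126) + (3 + ((1*(-5*4 + 6))*3 + 3))/(3*((1*(-5*4 + 6))*3 + 3)) = -73 + (3 + ((1*(-20 + 6))*3 + 3))/(3*((1*(-20 + 6))*3 + 3)) = -73 + (3 + ((1*(-14))*3 + 3))/(3*((1*(-14))*3 + 3)) = -73 + (3 + (-14*3 + 3))/(3*(-14*3 + 3)) = -73 + (3 + (-42 + 3))/(3*(-42 + 3)) = -73 + (1/3)*(3 - 39)/(-39) = -73 + (1/3)*(-1/39)*(-36) = -73 + 4/13 = -945/13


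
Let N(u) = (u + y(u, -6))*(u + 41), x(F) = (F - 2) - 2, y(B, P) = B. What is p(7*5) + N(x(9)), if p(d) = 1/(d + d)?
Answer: 32201/70 ≈ 460.01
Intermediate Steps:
x(F) = -4 + F (x(F) = (-2 + F) - 2 = -4 + F)
N(u) = 2*u*(41 + u) (N(u) = (u + u)*(u + 41) = (2*u)*(41 + u) = 2*u*(41 + u))
p(d) = 1/(2*d)
p(7*5) + N(x(9)) = 1/(2*((7*5))) + 2*(-4 + 9)*(41 + (-4 + 9)) = (½)/35 + 2*5*(41 + 5) = (½)*(1/35) + 2*5*46 = 1/70 + 460 = 32201/70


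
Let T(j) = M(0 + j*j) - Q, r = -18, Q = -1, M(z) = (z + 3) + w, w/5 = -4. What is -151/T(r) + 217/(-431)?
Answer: -131917/132748 ≈ -0.99374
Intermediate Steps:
w = -20 (w = 5*(-4) = -20)
M(z) = -17 + z (M(z) = (z + 3) - 20 = (3 + z) - 20 = -17 + z)
T(j) = -16 + j² (T(j) = (-17 + (0 + j*j)) - 1*(-1) = (-17 + (0 + j²)) + 1 = (-17 + j²) + 1 = -16 + j²)
-151/T(r) + 217/(-431) = -151/(-16 + (-18)²) + 217/(-431) = -151/(-16 + 324) + 217*(-1/431) = -151/308 - 217/431 = -131917/132748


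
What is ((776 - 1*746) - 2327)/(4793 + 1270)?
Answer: -2297/6063 ≈ -0.37886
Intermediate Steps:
((776 - 1*746) - 2327)/(4793 + 1270) = ((776 - 746) - 2327)/6063 = (30 - 2327)*(1/6063) = -2297*1/6063 = -2297/6063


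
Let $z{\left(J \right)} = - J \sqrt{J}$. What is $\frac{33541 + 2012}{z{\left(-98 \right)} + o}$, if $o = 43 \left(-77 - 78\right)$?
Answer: $- \frac{78986915}{15121139} - \frac{8129786 i \sqrt{2}}{15121139} \approx -5.2236 - 0.76034 i$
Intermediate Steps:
$o = -6665$ ($o = 43 \left(-155\right) = -6665$)
$z{\left(J \right)} = - J^{\frac{3}{2}}$
$\frac{33541 + 2012}{z{\left(-98 \right)} + o} = \frac{33541 + 2012}{- \left(-98\right)^{\frac{3}{2}} - 6665} = \frac{35553}{- \left(-686\right) i \sqrt{2} - 6665} = \frac{35553}{686 i \sqrt{2} - 6665} = \frac{35553}{-6665 + 686 i \sqrt{2}}$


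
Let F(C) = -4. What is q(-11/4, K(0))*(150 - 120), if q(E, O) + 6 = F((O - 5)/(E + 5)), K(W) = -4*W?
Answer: -300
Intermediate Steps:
q(E, O) = -10 (q(E, O) = -6 - 4 = -10)
q(-11/4, K(0))*(150 - 120) = -10*(150 - 120) = -10*30 = -300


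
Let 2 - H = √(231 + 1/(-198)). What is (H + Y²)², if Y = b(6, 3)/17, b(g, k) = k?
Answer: 3888224639/16537158 - 587*√1006214/9537 ≈ 173.38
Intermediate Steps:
Y = 3/17 ≈ 0.17647
H = 2 - √1006214/66 (H = 2 - √(231 + 1/(-198)) = 2 - √(231 - 1/198) = 2 - √(45737/198) = 2 - √1006214/66 ≈ -13.199)
(H + Y²)² = ((2 - √1006214/66) + (3/17)²)² = ((2 - √1006214/66) + 9/289)² = (587/289 - √1006214/66)²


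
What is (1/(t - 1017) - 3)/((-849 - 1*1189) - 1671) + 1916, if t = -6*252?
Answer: 17972204464/9380061 ≈ 1916.0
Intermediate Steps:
t = -1512
(1/(t - 1017) - 3)/((-849 - 1*1189) - 1671) + 1916 = (1/(-1512 - 1017) - 3)/((-849 - 1*1189) - 1671) + 1916 = (1/(-2529) - 3)/((-849 - 1189) - 1671) + 1916 = (-1/2529 - 3)/(-2038 - 1671) + 1916 = -7588/2529/(-3709) + 1916 = -7588/2529*(-1/3709) + 1916 = 7588/9380061 + 1916 = 17972204464/9380061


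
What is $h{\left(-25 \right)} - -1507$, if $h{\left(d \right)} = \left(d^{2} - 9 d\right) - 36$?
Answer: $2321$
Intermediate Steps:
$h{\left(d \right)} = -36 + d^{2} - 9 d$
$h{\left(-25 \right)} - -1507 = \left(-36 + \left(-25\right)^{2} - -225\right) - -1507 = \left(-36 + 625 + 225\right) + 1507 = 814 + 1507 = 2321$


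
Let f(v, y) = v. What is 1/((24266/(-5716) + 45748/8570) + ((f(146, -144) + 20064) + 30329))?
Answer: 12246530/618940763657 ≈ 1.9786e-5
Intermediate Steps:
1/((24266/(-5716) + 45748/8570) + ((f(146, -144) + 20064) + 30329)) = 1/((24266/(-5716) + 45748/8570) + ((146 + 20064) + 30329)) = 1/((24266*(-1/5716) + 45748*(1/8570)) + (20210 + 30329)) = 1/((-12133/2858 + 22874/4285) + 50539) = 1/(13383987/12246530 + 50539) = 1/(618940763657/12246530) = 12246530/618940763657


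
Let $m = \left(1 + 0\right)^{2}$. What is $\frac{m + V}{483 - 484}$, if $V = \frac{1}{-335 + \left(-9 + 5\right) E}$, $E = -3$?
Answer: $- \frac{322}{323} \approx -0.9969$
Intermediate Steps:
$m = 1$ ($m = 1^{2} = 1$)
$V = - \frac{1}{323}$ ($V = \frac{1}{-335 + \left(-9 + 5\right) \left(-3\right)} = \frac{1}{-335 - -12} = \frac{1}{-335 + 12} = \frac{1}{-323} = - \frac{1}{323} \approx -0.003096$)
$\frac{m + V}{483 - 484} = \frac{1 - \frac{1}{323}}{483 - 484} = \frac{322}{323 \left(-1\right)} = \frac{322}{323} \left(-1\right) = - \frac{322}{323}$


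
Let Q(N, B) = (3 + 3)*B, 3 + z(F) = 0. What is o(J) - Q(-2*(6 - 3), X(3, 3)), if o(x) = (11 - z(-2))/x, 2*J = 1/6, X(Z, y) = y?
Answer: 150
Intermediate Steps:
z(F) = -3 (z(F) = -3 + 0 = -3)
J = 1/12 (J = (½)/6 = (½)*(⅙) = 1/12 ≈ 0.083333)
Q(N, B) = 6*B
o(x) = 14/x (o(x) = (11 - 1*(-3))/x = (11 + 3)/x = 14/x)
o(J) - Q(-2*(6 - 3), X(3, 3)) = 14/(1/12) - 6*3 = 14*12 - 1*18 = 168 - 18 = 150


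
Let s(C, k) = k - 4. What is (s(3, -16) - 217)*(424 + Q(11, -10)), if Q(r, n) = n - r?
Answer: -95511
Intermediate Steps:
s(C, k) = -4 + k
(s(3, -16) - 217)*(424 + Q(11, -10)) = ((-4 - 16) - 217)*(424 + (-10 - 1*11)) = (-20 - 217)*(424 + (-10 - 11)) = -237*(424 - 21) = -237*403 = -95511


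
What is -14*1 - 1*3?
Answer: -17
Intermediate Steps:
-14*1 - 1*3 = -14 - 3 = -17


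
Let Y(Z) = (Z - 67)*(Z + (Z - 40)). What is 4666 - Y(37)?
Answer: 5686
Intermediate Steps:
Y(Z) = (-67 + Z)*(-40 + 2*Z) (Y(Z) = (-67 + Z)*(Z + (-40 + Z)) = (-67 + Z)*(-40 + 2*Z))
4666 - Y(37) = 4666 - (2680 - 174*37 + 2*37²) = 4666 - (2680 - 6438 + 2*1369) = 4666 - (2680 - 6438 + 2738) = 4666 - 1*(-1020) = 4666 + 1020 = 5686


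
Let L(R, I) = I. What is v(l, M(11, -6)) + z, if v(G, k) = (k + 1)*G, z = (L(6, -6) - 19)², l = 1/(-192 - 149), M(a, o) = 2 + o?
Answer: 213128/341 ≈ 625.01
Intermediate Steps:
l = -1/341 (l = 1/(-341) = -1/341 ≈ -0.0029326)
z = 625 (z = (-6 - 19)² = (-25)² = 625)
v(G, k) = G*(1 + k) (v(G, k) = (1 + k)*G = G*(1 + k))
v(l, M(11, -6)) + z = -(1 + (2 - 6))/341 + 625 = -(1 - 4)/341 + 625 = -1/341*(-3) + 625 = 3/341 + 625 = 213128/341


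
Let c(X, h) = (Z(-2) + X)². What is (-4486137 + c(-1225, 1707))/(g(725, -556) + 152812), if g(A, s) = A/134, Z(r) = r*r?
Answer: -401369664/20477533 ≈ -19.600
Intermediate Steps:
Z(r) = r²
g(A, s) = A/134 (g(A, s) = A*(1/134) = A/134)
c(X, h) = (4 + X)² (c(X, h) = ((-2)² + X)² = (4 + X)²)
(-4486137 + c(-1225, 1707))/(g(725, -556) + 152812) = (-4486137 + (4 - 1225)²)/((1/134)*725 + 152812) = (-4486137 + (-1221)²)/(725/134 + 152812) = (-4486137 + 1490841)/(20477533/134) = -2995296*134/20477533 = -401369664/20477533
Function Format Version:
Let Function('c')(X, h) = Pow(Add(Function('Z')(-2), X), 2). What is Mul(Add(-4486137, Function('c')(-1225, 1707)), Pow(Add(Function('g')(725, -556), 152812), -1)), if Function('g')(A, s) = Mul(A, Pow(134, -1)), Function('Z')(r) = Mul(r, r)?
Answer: Rational(-401369664, 20477533) ≈ -19.600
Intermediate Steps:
Function('Z')(r) = Pow(r, 2)
Function('g')(A, s) = Mul(Rational(1, 134), A) (Function('g')(A, s) = Mul(A, Rational(1, 134)) = Mul(Rational(1, 134), A))
Function('c')(X, h) = Pow(Add(4, X), 2) (Function('c')(X, h) = Pow(Add(Pow(-2, 2), X), 2) = Pow(Add(4, X), 2))
Mul(Add(-4486137, Function('c')(-1225, 1707)), Pow(Add(Function('g')(725, -556), 152812), -1)) = Mul(Add(-4486137, Pow(Add(4, -1225), 2)), Pow(Add(Mul(Rational(1, 134), 725), 152812), -1)) = Mul(Add(-4486137, Pow(-1221, 2)), Pow(Add(Rational(725, 134), 152812), -1)) = Mul(Add(-4486137, 1490841), Pow(Rational(20477533, 134), -1)) = Mul(-2995296, Rational(134, 20477533)) = Rational(-401369664, 20477533)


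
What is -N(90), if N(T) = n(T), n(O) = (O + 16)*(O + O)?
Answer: -19080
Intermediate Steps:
n(O) = 2*O*(16 + O) (n(O) = (16 + O)*(2*O) = 2*O*(16 + O))
N(T) = 2*T*(16 + T)
-N(90) = -2*90*(16 + 90) = -2*90*106 = -1*19080 = -19080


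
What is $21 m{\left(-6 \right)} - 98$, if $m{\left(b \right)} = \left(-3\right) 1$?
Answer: $-161$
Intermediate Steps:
$m{\left(b \right)} = -3$
$21 m{\left(-6 \right)} - 98 = 21 \left(-3\right) - 98 = -63 - 98 = -161$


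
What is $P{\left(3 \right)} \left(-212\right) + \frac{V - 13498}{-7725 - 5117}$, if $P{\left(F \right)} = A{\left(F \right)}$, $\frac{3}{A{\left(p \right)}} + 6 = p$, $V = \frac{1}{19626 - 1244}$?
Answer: $\frac{50293188763}{236061644} \approx 213.05$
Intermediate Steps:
$V = \frac{1}{18382} \approx 5.4401 \cdot 10^{-5}$
$A{\left(p \right)} = \frac{3}{-6 + p}$
$P{\left(F \right)} = \frac{3}{-6 + F}$
$P{\left(3 \right)} \left(-212\right) + \frac{V - 13498}{-7725 - 5117} = \frac{3}{-6 + 3} \left(-212\right) + \frac{\frac{1}{18382} - 13498}{-7725 - 5117} = \frac{3}{-3} \left(-212\right) - \frac{248120235}{18382 \left(-12842\right)} = 3 \left(- \frac{1}{3}\right) \left(-212\right) - - \frac{248120235}{236061644} = \left(-1\right) \left(-212\right) + \frac{248120235}{236061644} = 212 + \frac{248120235}{236061644} = \frac{50293188763}{236061644}$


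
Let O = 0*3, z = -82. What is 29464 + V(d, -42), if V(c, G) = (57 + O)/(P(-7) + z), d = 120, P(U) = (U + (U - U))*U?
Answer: 324085/11 ≈ 29462.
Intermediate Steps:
P(U) = U² (P(U) = (U + 0)*U = U*U = U²)
O = 0
V(c, G) = -19/11 (V(c, G) = (57 + 0)/((-7)² - 82) = 57/(49 - 82) = 57/(-33) = 57*(-1/33) = -19/11)
29464 + V(d, -42) = 29464 - 19/11 = 324085/11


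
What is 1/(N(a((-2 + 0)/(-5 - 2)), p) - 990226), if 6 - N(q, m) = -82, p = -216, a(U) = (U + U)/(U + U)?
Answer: -1/990138 ≈ -1.0100e-6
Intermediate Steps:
a(U) = 1 (a(U) = (2*U)/((2*U)) = (2*U)*(1/(2*U)) = 1)
N(q, m) = 88 (N(q, m) = 6 - 1*(-82) = 6 + 82 = 88)
1/(N(a((-2 + 0)/(-5 - 2)), p) - 990226) = 1/(88 - 990226) = 1/(-990138) = -1/990138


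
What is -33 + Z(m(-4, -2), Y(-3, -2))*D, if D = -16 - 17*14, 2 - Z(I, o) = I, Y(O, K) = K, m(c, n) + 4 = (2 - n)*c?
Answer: -5621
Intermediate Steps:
m(c, n) = -4 + c*(2 - n) (m(c, n) = -4 + (2 - n)*c = -4 + c*(2 - n))
Z(I, o) = 2 - I
D = -254 (D = -16 - 238 = -254)
-33 + Z(m(-4, -2), Y(-3, -2))*D = -33 + (2 - (-4 + 2*(-4) - 1*(-4)*(-2)))*(-254) = -33 + (2 - (-4 - 8 - 8))*(-254) = -33 + (2 - 1*(-20))*(-254) = -33 + (2 + 20)*(-254) = -33 + 22*(-254) = -33 - 5588 = -5621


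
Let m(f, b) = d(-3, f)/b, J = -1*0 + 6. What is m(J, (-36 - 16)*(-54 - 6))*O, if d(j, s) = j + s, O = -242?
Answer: -121/520 ≈ -0.23269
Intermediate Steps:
J = 6 (J = 0 + 6 = 6)
m(f, b) = (-3 + f)/b
m(J, (-36 - 16)*(-54 - 6))*O = ((-3 + 6)/(((-36 - 16)*(-54 - 6))))*(-242) = (3/(-52*(-60)))*(-242) = (3/3120)*(-242) = ((1/3120)*3)*(-242) = (1/1040)*(-242) = -121/520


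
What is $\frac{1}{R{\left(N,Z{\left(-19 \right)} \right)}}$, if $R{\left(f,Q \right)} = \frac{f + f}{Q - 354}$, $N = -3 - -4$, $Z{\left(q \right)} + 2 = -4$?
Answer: $-180$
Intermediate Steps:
$Z{\left(q \right)} = -6$ ($Z{\left(q \right)} = -2 - 4 = -6$)
$N = 1$ ($N = -3 + 4 = 1$)
$R{\left(f,Q \right)} = \frac{2 f}{-354 + Q}$
$\frac{1}{R{\left(N,Z{\left(-19 \right)} \right)}} = \frac{1}{2 \cdot 1 \frac{1}{-354 - 6}} = \frac{1}{2 \cdot 1 \frac{1}{-360}} = \frac{1}{2 \cdot 1 \left(- \frac{1}{360}\right)} = \frac{1}{- \frac{1}{180}} = -180$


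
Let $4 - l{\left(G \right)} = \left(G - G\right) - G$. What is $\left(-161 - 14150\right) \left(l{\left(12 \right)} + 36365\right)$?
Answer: $-520648491$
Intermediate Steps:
$l{\left(G \right)} = 4 + G$ ($l{\left(G \right)} = 4 - \left(\left(G - G\right) - G\right) = 4 - \left(0 - G\right) = 4 - - G = 4 + G$)
$\left(-161 - 14150\right) \left(l{\left(12 \right)} + 36365\right) = \left(-161 - 14150\right) \left(\left(4 + 12\right) + 36365\right) = - 14311 \left(16 + 36365\right) = \left(-14311\right) 36381 = -520648491$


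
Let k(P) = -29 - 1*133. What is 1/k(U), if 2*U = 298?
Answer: -1/162 ≈ -0.0061728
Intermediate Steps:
U = 149 (U = (½)*298 = 149)
k(P) = -162 (k(P) = -29 - 133 = -162)
1/k(U) = 1/(-162) = -1/162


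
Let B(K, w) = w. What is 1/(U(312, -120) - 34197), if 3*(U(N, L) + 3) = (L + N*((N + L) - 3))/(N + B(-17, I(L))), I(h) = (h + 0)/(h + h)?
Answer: -625/21335768 ≈ -2.9294e-5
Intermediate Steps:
I(h) = ½ (I(h) = h/((2*h)) = h*(1/(2*h)) = ½)
U(N, L) = -3 + (L + N*(-3 + L + N))/(3*(½ + N)) (U(N, L) = -3 + ((L + N*((N + L) - 3))/(N + ½))/3 = -3 + ((L + N*((L + N) - 3))/(½ + N))/3 = -3 + ((L + N*(-3 + L + N))/(½ + N))/3 = -3 + (L + N*(-3 + L + N))/(3*(½ + N)))
1/(U(312, -120) - 34197) = 1/((-9 - 24*312 + 2*(-120) + 2*312² + 2*(-120)*312)/(3*(1 + 2*312)) - 34197) = 1/((-9 - 7488 - 240 + 2*97344 - 74880)/(3*(1 + 624)) - 34197) = 1/((⅓)*(-9 - 7488 - 240 + 194688 - 74880)/625 - 34197) = 1/((⅓)*(1/625)*112071 - 34197) = 1/(37357/625 - 34197) = 1/(-21335768/625) = -625/21335768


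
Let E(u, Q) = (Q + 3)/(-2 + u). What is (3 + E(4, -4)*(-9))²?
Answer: 225/4 ≈ 56.250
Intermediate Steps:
E(u, Q) = (3 + Q)/(-2 + u)
(3 + E(4, -4)*(-9))² = (3 + ((3 - 4)/(-2 + 4))*(-9))² = (3 + (-1/2)*(-9))² = (3 + ((½)*(-1))*(-9))² = (3 - ½*(-9))² = (3 + 9/2)² = (15/2)² = 225/4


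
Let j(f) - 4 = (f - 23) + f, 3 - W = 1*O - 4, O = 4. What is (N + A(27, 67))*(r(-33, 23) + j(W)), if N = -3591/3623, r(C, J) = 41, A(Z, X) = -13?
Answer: -1419320/3623 ≈ -391.75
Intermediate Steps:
N = -3591/3623 (N = -3591*1/3623 = -3591/3623 ≈ -0.99117)
W = 3 (W = 3 - (1*4 - 4) = 3 - (4 - 4) = 3 - 1*0 = 3 + 0 = 3)
j(f) = -19 + 2*f (j(f) = 4 + ((f - 23) + f) = 4 + ((-23 + f) + f) = 4 + (-23 + 2*f) = -19 + 2*f)
(N + A(27, 67))*(r(-33, 23) + j(W)) = (-3591/3623 - 13)*(41 + (-19 + 2*3)) = -50690*(41 + (-19 + 6))/3623 = -50690*(41 - 13)/3623 = -50690/3623*28 = -1419320/3623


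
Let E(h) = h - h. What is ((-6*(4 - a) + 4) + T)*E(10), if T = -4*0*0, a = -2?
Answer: 0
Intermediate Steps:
E(h) = 0
T = 0 (T = 0*0 = 0)
((-6*(4 - a) + 4) + T)*E(10) = ((-6*(4 - 1*(-2)) + 4) + 0)*0 = ((-6*(4 + 2) + 4) + 0)*0 = ((-6*6 + 4) + 0)*0 = ((-36 + 4) + 0)*0 = (-32 + 0)*0 = -32*0 = 0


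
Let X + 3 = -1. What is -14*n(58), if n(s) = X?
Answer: 56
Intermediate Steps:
X = -4 (X = -3 - 1 = -4)
n(s) = -4
-14*n(58) = -14*(-4) = 56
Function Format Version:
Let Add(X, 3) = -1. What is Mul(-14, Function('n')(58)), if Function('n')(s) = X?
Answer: 56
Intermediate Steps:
X = -4 (X = Add(-3, -1) = -4)
Function('n')(s) = -4
Mul(-14, Function('n')(58)) = Mul(-14, -4) = 56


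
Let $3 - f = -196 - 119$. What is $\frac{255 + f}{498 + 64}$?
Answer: $\frac{573}{562} \approx 1.0196$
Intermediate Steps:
$f = 318$ ($f = 3 - \left(-196 - 119\right) = 3 - -315 = 3 + 315 = 318$)
$\frac{255 + f}{498 + 64} = \frac{255 + 318}{498 + 64} = \frac{573}{562}$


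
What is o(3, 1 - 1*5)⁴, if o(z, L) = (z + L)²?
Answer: 1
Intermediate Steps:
o(z, L) = (L + z)²
o(3, 1 - 1*5)⁴ = (((1 - 1*5) + 3)²)⁴ = (((1 - 5) + 3)²)⁴ = ((-4 + 3)²)⁴ = ((-1)²)⁴ = 1⁴ = 1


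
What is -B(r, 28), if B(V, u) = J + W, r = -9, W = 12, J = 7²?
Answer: -61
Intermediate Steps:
J = 49
B(V, u) = 61 (B(V, u) = 49 + 12 = 61)
-B(r, 28) = -1*61 = -61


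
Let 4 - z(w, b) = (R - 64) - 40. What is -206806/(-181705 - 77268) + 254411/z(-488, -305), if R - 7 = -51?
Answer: 65917014415/39363896 ≈ 1674.6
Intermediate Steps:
R = -44 (R = 7 - 51 = -44)
z(w, b) = 152 (z(w, b) = 4 - ((-44 - 64) - 40) = 4 - (-108 - 40) = 4 - 1*(-148) = 4 + 148 = 152)
-206806/(-181705 - 77268) + 254411/z(-488, -305) = -206806/(-181705 - 77268) + 254411/152 = -206806/(-258973) + 254411*(1/152) = -206806*(-1/258973) + 254411/152 = 206806/258973 + 254411/152 = 65917014415/39363896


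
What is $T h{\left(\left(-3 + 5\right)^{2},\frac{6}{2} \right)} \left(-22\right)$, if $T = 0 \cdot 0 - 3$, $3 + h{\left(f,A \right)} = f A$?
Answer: $594$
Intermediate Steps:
$h{\left(f,A \right)} = -3 + A f$ ($h{\left(f,A \right)} = -3 + f A = -3 + A f$)
$T = -3$ ($T = 0 - 3 = -3$)
$T h{\left(\left(-3 + 5\right)^{2},\frac{6}{2} \right)} \left(-22\right) = - 3 \left(-3 + \frac{6}{2} \left(-3 + 5\right)^{2}\right) \left(-22\right) = - 3 \left(-3 + 6 \cdot \frac{1}{2} \cdot 2^{2}\right) \left(-22\right) = - 3 \left(-3 + 3 \cdot 4\right) \left(-22\right) = - 3 \left(-3 + 12\right) \left(-22\right) = \left(-3\right) 9 \left(-22\right) = \left(-27\right) \left(-22\right) = 594$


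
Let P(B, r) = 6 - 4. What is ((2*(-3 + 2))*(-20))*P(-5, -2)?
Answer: 80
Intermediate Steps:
P(B, r) = 2
((2*(-3 + 2))*(-20))*P(-5, -2) = ((2*(-3 + 2))*(-20))*2 = ((2*(-1))*(-20))*2 = -2*(-20)*2 = 40*2 = 80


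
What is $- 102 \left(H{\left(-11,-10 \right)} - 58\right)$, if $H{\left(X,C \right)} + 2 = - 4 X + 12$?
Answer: $408$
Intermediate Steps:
$H{\left(X,C \right)} = 10 - 4 X$ ($H{\left(X,C \right)} = -2 - \left(-12 + 4 X\right) = 10 - 4 X$)
$- 102 \left(H{\left(-11,-10 \right)} - 58\right) = - 102 \left(\left(10 - -44\right) - 58\right) = - 102 \left(\left(10 + 44\right) - 58\right) = - 102 \left(54 - 58\right) = \left(-102\right) \left(-4\right) = 408$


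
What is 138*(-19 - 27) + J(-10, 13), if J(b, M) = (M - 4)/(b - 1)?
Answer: -69837/11 ≈ -6348.8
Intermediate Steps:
J(b, M) = (-4 + M)/(-1 + b)
138*(-19 - 27) + J(-10, 13) = 138*(-19 - 27) + (-4 + 13)/(-1 - 10) = 138*(-46) + 9/(-11) = -6348 - 1/11*9 = -6348 - 9/11 = -69837/11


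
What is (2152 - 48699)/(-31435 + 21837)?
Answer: 46547/9598 ≈ 4.8497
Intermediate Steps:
(2152 - 48699)/(-31435 + 21837) = -46547/(-9598) = -46547*(-1/9598) = 46547/9598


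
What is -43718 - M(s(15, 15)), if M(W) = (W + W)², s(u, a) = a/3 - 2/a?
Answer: -9857866/225 ≈ -43813.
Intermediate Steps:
s(u, a) = -2/a + a/3 (s(u, a) = a*(⅓) - 2/a = a/3 - 2/a = -2/a + a/3)
M(W) = 4*W² (M(W) = (2*W)² = 4*W²)
-43718 - M(s(15, 15)) = -43718 - 4*(-2/15 + (⅓)*15)² = -43718 - 4*(-2*1/15 + 5)² = -43718 - 4*(-2/15 + 5)² = -43718 - 4*(73/15)² = -43718 - 4*5329/225 = -43718 - 1*21316/225 = -43718 - 21316/225 = -9857866/225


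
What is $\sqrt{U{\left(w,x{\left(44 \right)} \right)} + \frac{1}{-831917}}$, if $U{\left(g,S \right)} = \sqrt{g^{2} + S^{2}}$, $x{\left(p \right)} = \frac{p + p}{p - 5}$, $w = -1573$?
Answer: $\frac{\sqrt{-1265345757 + 296904848907381 \sqrt{31102993}}}{32444763} \approx 39.661$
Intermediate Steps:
$x{\left(p \right)} = \frac{2 p}{-5 + p}$
$U{\left(g,S \right)} = \sqrt{S^{2} + g^{2}}$
$\sqrt{U{\left(w,x{\left(44 \right)} \right)} + \frac{1}{-831917}} = \sqrt{\sqrt{\left(2 \cdot 44 \frac{1}{-5 + 44}\right)^{2} + \left(-1573\right)^{2}} + \frac{1}{-831917}} = \sqrt{\sqrt{\left(2 \cdot 44 \cdot \frac{1}{39}\right)^{2} + 2474329} - \frac{1}{831917}} = \sqrt{\sqrt{\left(\frac{88}{39}\right)^{2} + 2474329} - \frac{1}{831917}} = \sqrt{\sqrt{\frac{7744}{1521} + 2474329} - \frac{1}{831917}} = \sqrt{\sqrt{\frac{3763462153}{1521}} - \frac{1}{831917}} = \sqrt{\frac{11 \sqrt{31102993}}{39} - \frac{1}{831917}} = \sqrt{- \frac{1}{831917} + \frac{11 \sqrt{31102993}}{39}}$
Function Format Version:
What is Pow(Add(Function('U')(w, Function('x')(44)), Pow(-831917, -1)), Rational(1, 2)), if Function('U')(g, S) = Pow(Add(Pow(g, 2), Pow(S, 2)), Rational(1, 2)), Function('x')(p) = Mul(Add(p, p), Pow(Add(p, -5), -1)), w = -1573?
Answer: Mul(Rational(1, 32444763), Pow(Add(-1265345757, Mul(296904848907381, Pow(31102993, Rational(1, 2)))), Rational(1, 2))) ≈ 39.661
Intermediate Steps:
Function('x')(p) = Mul(2, p, Pow(Add(-5, p), -1)) (Function('x')(p) = Mul(Mul(2, p), Pow(Add(-5, p), -1)) = Mul(2, p, Pow(Add(-5, p), -1)))
Function('U')(g, S) = Pow(Add(Pow(S, 2), Pow(g, 2)), Rational(1, 2))
Pow(Add(Function('U')(w, Function('x')(44)), Pow(-831917, -1)), Rational(1, 2)) = Pow(Add(Pow(Add(Pow(Mul(2, 44, Pow(Add(-5, 44), -1)), 2), Pow(-1573, 2)), Rational(1, 2)), Pow(-831917, -1)), Rational(1, 2)) = Pow(Add(Pow(Add(Pow(Mul(2, 44, Pow(39, -1)), 2), 2474329), Rational(1, 2)), Rational(-1, 831917)), Rational(1, 2)) = Pow(Add(Pow(Add(Pow(Mul(2, 44, Rational(1, 39)), 2), 2474329), Rational(1, 2)), Rational(-1, 831917)), Rational(1, 2)) = Pow(Add(Pow(Add(Pow(Rational(88, 39), 2), 2474329), Rational(1, 2)), Rational(-1, 831917)), Rational(1, 2)) = Pow(Add(Pow(Add(Rational(7744, 1521), 2474329), Rational(1, 2)), Rational(-1, 831917)), Rational(1, 2)) = Pow(Add(Pow(Rational(3763462153, 1521), Rational(1, 2)), Rational(-1, 831917)), Rational(1, 2)) = Pow(Add(Mul(Rational(11, 39), Pow(31102993, Rational(1, 2))), Rational(-1, 831917)), Rational(1, 2)) = Pow(Add(Rational(-1, 831917), Mul(Rational(11, 39), Pow(31102993, Rational(1, 2)))), Rational(1, 2))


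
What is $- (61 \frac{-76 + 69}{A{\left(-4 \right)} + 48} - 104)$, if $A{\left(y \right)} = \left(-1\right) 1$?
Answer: $\frac{5315}{47} \approx 113.09$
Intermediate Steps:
$A{\left(y \right)} = -1$
$- (61 \frac{-76 + 69}{A{\left(-4 \right)} + 48} - 104) = - (61 \frac{-76 + 69}{-1 + 48} - 104) = - (61 \left(- \frac{7}{47}\right) - 104) = - (- \frac{427}{47} - 104) = \left(-1\right) \left(- \frac{5315}{47}\right) = \frac{5315}{47}$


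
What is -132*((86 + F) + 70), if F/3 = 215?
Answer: -105732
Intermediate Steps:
F = 645 (F = 3*215 = 645)
-132*((86 + F) + 70) = -132*((86 + 645) + 70) = -132*(731 + 70) = -132*801 = -105732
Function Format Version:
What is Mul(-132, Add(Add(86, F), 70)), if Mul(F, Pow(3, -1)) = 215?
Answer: -105732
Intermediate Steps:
F = 645 (F = Mul(3, 215) = 645)
Mul(-132, Add(Add(86, F), 70)) = Mul(-132, Add(Add(86, 645), 70)) = Mul(-132, Add(731, 70)) = Mul(-132, 801) = -105732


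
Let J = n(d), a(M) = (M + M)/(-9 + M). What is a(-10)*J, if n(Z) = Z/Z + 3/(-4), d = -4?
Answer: 5/19 ≈ 0.26316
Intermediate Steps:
n(Z) = ¼ (n(Z) = 1 + 3*(-¼) = 1 - ¾ = ¼)
a(M) = 2*M/(-9 + M) (a(M) = (2*M)/(-9 + M) = 2*M/(-9 + M))
J = ¼ ≈ 0.25000
a(-10)*J = (2*(-10)/(-9 - 10))*(¼) = (2*(-10)/(-19))*(¼) = (2*(-10)*(-1/19))*(¼) = (20/19)*(¼) = 5/19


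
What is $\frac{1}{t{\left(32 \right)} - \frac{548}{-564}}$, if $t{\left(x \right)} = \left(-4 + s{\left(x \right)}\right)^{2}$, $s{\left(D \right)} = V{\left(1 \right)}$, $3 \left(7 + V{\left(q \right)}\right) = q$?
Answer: $\frac{423}{48539} \approx 0.0087146$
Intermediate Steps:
$V{\left(q \right)} = -7 + \frac{q}{3}$
$s{\left(D \right)} = - \frac{20}{3}$ ($s{\left(D \right)} = -7 + \frac{1}{3} \cdot 1 = -7 + \frac{1}{3} = - \frac{20}{3}$)
$t{\left(x \right)} = \frac{1024}{9}$ ($t{\left(x \right)} = \left(-4 - \frac{20}{3}\right)^{2} = \left(- \frac{32}{3}\right)^{2} = \frac{1024}{9}$)
$\frac{1}{t{\left(32 \right)} - \frac{548}{-564}} = \frac{1}{\frac{1024}{9} - \frac{548}{-564}} = \frac{1}{\frac{1024}{9} - - \frac{137}{141}} = \frac{1}{\frac{1024}{9} + \frac{137}{141}} = \frac{1}{\frac{48539}{423}} = \frac{423}{48539}$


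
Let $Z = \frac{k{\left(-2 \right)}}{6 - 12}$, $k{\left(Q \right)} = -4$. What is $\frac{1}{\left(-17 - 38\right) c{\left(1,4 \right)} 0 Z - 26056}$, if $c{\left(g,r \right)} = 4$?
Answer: $- \frac{1}{26056} \approx -3.8379 \cdot 10^{-5}$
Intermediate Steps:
$Z = \frac{2}{3}$ ($Z = - \frac{4}{6 - 12} = - \frac{4}{-6} = \left(-4\right) \left(- \frac{1}{6}\right) = \frac{2}{3} \approx 0.66667$)
$\frac{1}{\left(-17 - 38\right) c{\left(1,4 \right)} 0 Z - 26056} = \frac{1}{\left(-17 - 38\right) 4 \cdot 0 \cdot \frac{2}{3} - 26056} = \frac{1}{- 55 \cdot 0 \cdot \frac{2}{3} - 26056} = \frac{1}{\left(-55\right) 0 - 26056} = \frac{1}{0 - 26056} = \frac{1}{-26056} = - \frac{1}{26056}$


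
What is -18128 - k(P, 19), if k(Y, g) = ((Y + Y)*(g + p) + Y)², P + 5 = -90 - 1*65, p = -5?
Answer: -21547728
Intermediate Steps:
P = -160 (P = -5 + (-90 - 1*65) = -5 + (-90 - 65) = -5 - 155 = -160)
k(Y, g) = (Y + 2*Y*(-5 + g))² (k(Y, g) = ((Y + Y)*(g - 5) + Y)² = ((2*Y)*(-5 + g) + Y)² = (2*Y*(-5 + g) + Y)² = (Y + 2*Y*(-5 + g))²)
-18128 - k(P, 19) = -18128 - (-160)²*(-9 + 2*19)² = -18128 - 25600*(-9 + 38)² = -18128 - 25600*29² = -18128 - 25600*841 = -18128 - 1*21529600 = -18128 - 21529600 = -21547728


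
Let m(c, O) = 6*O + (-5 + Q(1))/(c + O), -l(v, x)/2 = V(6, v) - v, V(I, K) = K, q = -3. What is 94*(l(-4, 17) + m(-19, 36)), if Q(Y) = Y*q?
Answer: 344416/17 ≈ 20260.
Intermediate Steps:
Q(Y) = -3*Y (Q(Y) = Y*(-3) = -3*Y)
l(v, x) = 0 (l(v, x) = -2*(v - v) = -2*0 = 0)
m(c, O) = -8/(O + c) + 6*O (m(c, O) = 6*O + (-5 - 3*1)/(c + O) = 6*O + (-5 - 3)/(O + c) = 6*O - 8/(O + c) = -8/(O + c) + 6*O)
94*(l(-4, 17) + m(-19, 36)) = 94*(0 + 2*(-4 + 3*36² + 3*36*(-19))/(36 - 19)) = 94*(0 + 2*(-4 + 3*1296 - 2052)/17) = 94*(0 + 2*(1/17)*(-4 + 3888 - 2052)) = 94*(0 + 2*(1/17)*1832) = 94*(0 + 3664/17) = 94*(3664/17) = 344416/17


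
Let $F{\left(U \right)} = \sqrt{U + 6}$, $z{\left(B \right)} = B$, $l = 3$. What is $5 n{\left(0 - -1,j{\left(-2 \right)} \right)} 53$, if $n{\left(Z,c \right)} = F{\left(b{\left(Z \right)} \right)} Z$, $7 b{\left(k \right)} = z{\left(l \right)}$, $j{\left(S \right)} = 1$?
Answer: $\frac{795 \sqrt{35}}{7} \approx 671.9$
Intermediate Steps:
$b{\left(k \right)} = \frac{3}{7}$ ($b{\left(k \right)} = \frac{1}{7} \cdot 3 = \frac{3}{7}$)
$F{\left(U \right)} = \sqrt{6 + U}$
$n{\left(Z,c \right)} = \frac{3 Z \sqrt{35}}{7}$ ($n{\left(Z,c \right)} = \sqrt{6 + \frac{3}{7}} Z = \sqrt{\frac{45}{7}} Z = \frac{3 \sqrt{35}}{7} Z = \frac{3 Z \sqrt{35}}{7}$)
$5 n{\left(0 - -1,j{\left(-2 \right)} \right)} 53 = 5 \frac{3 \left(0 - -1\right) \sqrt{35}}{7} \cdot 53 = 5 \frac{3 \left(0 + 1\right) \sqrt{35}}{7} \cdot 53 = 5 \cdot \frac{3}{7} \cdot 1 \sqrt{35} \cdot 53 = 5 \frac{3 \sqrt{35}}{7} \cdot 53 = \frac{15 \sqrt{35}}{7} \cdot 53 = \frac{795 \sqrt{35}}{7}$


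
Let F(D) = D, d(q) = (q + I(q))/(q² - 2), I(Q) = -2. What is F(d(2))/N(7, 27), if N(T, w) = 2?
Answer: 0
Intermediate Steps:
d(q) = (-2 + q)/(-2 + q²) (d(q) = (q - 2)/(q² - 2) = (-2 + q)/(-2 + q²))
F(d(2))/N(7, 27) = ((-2 + 2)/(-2 + 2²))/2 = (0/(-2 + 4))*(½) = (0/2)*(½) = ((½)*0)*(½) = 0*(½) = 0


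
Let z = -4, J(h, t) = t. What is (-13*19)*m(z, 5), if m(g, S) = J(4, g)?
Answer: 988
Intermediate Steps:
m(g, S) = g
(-13*19)*m(z, 5) = -13*19*(-4) = -247*(-4) = 988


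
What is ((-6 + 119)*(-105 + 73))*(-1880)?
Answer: 6798080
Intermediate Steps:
((-6 + 119)*(-105 + 73))*(-1880) = (113*(-32))*(-1880) = -3616*(-1880) = 6798080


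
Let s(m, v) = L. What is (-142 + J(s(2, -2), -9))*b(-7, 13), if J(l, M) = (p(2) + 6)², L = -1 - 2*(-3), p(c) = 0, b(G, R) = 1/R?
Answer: -106/13 ≈ -8.1538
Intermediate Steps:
L = 5 (L = -1 + 6 = 5)
s(m, v) = 5
J(l, M) = 36 (J(l, M) = (0 + 6)² = 6² = 36)
(-142 + J(s(2, -2), -9))*b(-7, 13) = (-142 + 36)/13 = -106*1/13 = -106/13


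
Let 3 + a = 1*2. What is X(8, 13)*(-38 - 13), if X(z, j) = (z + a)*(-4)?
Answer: 1428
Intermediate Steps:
a = -1 (a = -3 + 1*2 = -3 + 2 = -1)
X(z, j) = 4 - 4*z (X(z, j) = (z - 1)*(-4) = (-1 + z)*(-4) = 4 - 4*z)
X(8, 13)*(-38 - 13) = (4 - 4*8)*(-38 - 13) = (4 - 32)*(-51) = -28*(-51) = 1428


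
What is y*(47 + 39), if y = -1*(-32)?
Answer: 2752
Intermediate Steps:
y = 32
y*(47 + 39) = 32*(47 + 39) = 32*86 = 2752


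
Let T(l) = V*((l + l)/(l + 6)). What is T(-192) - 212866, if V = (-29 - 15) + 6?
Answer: -6601278/31 ≈ -2.1294e+5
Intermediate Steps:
V = -38 (V = -44 + 6 = -38)
T(l) = -76*l/(6 + l) (T(l) = -38*(l + l)/(l + 6) = -38*2*l/(6 + l) = -76*l/(6 + l))
T(-192) - 212866 = -76*(-192)/(6 - 192) - 212866 = -76*(-192)/(-186) - 212866 = -76*(-192)*(-1/186) - 212866 = -2432/31 - 212866 = -6601278/31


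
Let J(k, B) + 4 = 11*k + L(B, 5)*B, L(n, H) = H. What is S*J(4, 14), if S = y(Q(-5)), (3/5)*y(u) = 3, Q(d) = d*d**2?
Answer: 550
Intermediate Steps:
Q(d) = d**3
y(u) = 5 (y(u) = (5/3)*3 = 5)
J(k, B) = -4 + 5*B + 11*k (J(k, B) = -4 + (11*k + 5*B) = -4 + (5*B + 11*k) = -4 + 5*B + 11*k)
S = 5
S*J(4, 14) = 5*(-4 + 5*14 + 11*4) = 5*(-4 + 70 + 44) = 5*110 = 550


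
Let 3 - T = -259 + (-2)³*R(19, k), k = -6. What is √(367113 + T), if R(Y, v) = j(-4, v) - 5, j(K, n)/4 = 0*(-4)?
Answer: 9*√4535 ≈ 606.08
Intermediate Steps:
j(K, n) = 0 (j(K, n) = 4*(0*(-4)) = 4*0 = 0)
R(Y, v) = -5 (R(Y, v) = 0 - 5 = -5)
T = 222 (T = 3 - (-259 + (-2)³*(-5)) = 3 - (-259 - 8*(-5)) = 3 - (-259 + 40) = 3 - 1*(-219) = 3 + 219 = 222)
√(367113 + T) = √(367113 + 222) = √367335 = 9*√4535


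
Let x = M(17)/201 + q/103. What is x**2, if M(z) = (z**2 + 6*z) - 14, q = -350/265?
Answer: 4177825624729/1203977313081 ≈ 3.4700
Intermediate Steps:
q = -70/53 (q = -350*1/265 = -70/53 ≈ -1.3208)
M(z) = -14 + z**2 + 6*z
x = 2043973/1097259 (x = (-14 + 17**2 + 6*17)/201 - 70/53/103 = (-14 + 289 + 102)*(1/201) - 70/53*1/103 = 377*(1/201) - 70/5459 = 377/201 - 70/5459 = 2043973/1097259 ≈ 1.8628)
x**2 = (2043973/1097259)**2 = 4177825624729/1203977313081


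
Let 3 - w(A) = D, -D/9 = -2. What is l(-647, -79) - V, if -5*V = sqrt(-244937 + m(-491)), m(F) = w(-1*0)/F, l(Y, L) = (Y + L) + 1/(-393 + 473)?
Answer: -58079/80 + 2*I*sqrt(14762412383)/2455 ≈ -725.99 + 98.982*I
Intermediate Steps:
D = 18 (D = -9*(-2) = 18)
w(A) = -15 (w(A) = 3 - 1*18 = 3 - 18 = -15)
l(Y, L) = 1/80 + L + Y (l(Y, L) = (L + Y) + 1/80 = 1/80 + L + Y)
m(F) = -15/F
V = -2*I*sqrt(14762412383)/2455 (V = -sqrt(-244937 - 15/(-491))/5 = -sqrt(-244937 - 15*(-1/491))/5 = -sqrt(-244937 + 15/491)/5 = -2*I*sqrt(14762412383)/2455 ≈ -98.982*I)
l(-647, -79) - V = (1/80 - 79 - 647) - (-2)*I*sqrt(14762412383)/2455 = -58079/80 + 2*I*sqrt(14762412383)/2455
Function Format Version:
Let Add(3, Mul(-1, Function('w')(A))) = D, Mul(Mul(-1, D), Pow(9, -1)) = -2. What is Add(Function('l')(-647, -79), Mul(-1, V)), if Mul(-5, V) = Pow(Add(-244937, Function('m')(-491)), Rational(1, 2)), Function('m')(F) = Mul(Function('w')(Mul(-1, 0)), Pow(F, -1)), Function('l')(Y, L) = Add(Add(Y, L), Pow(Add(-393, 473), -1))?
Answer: Add(Rational(-58079, 80), Mul(Rational(2, 2455), I, Pow(14762412383, Rational(1, 2)))) ≈ Add(-725.99, Mul(98.982, I))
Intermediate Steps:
D = 18 (D = Mul(-9, -2) = 18)
Function('w')(A) = -15 (Function('w')(A) = Add(3, Mul(-1, 18)) = Add(3, -18) = -15)
Function('l')(Y, L) = Add(Rational(1, 80), L, Y) (Function('l')(Y, L) = Add(Add(L, Y), Pow(80, -1)) = Add(Add(L, Y), Rational(1, 80)) = Add(Rational(1, 80), L, Y))
Function('m')(F) = Mul(-15, Pow(F, -1))
V = Mul(Rational(-2, 2455), I, Pow(14762412383, Rational(1, 2))) (V = Mul(Rational(-1, 5), Pow(Add(-244937, Mul(-15, Pow(-491, -1))), Rational(1, 2))) = Mul(Rational(-1, 5), Pow(Add(-244937, Mul(-15, Rational(-1, 491))), Rational(1, 2))) = Mul(Rational(-1, 5), Pow(Add(-244937, Rational(15, 491)), Rational(1, 2))) = Mul(Rational(-1, 5), Pow(Rational(-120264052, 491), Rational(1, 2))) = Mul(Rational(-1, 5), Mul(Rational(2, 491), I, Pow(14762412383, Rational(1, 2)))) = Mul(Rational(-2, 2455), I, Pow(14762412383, Rational(1, 2))) ≈ Mul(-98.982, I))
Add(Function('l')(-647, -79), Mul(-1, V)) = Add(Add(Rational(1, 80), -79, -647), Mul(-1, Mul(Rational(-2, 2455), I, Pow(14762412383, Rational(1, 2))))) = Add(Rational(-58079, 80), Mul(Rational(2, 2455), I, Pow(14762412383, Rational(1, 2))))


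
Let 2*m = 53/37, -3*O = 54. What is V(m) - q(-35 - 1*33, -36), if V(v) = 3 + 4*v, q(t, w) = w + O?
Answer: 2215/37 ≈ 59.865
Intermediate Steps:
O = -18 (O = -⅓*54 = -18)
m = 53/74 (m = (53/37)/2 = (53*(1/37))/2 = (½)*(53/37) = 53/74 ≈ 0.71622)
q(t, w) = -18 + w (q(t, w) = w - 18 = -18 + w)
V(m) - q(-35 - 1*33, -36) = (3 + 4*(53/74)) - (-18 - 36) = (3 + 106/37) - 1*(-54) = 217/37 + 54 = 2215/37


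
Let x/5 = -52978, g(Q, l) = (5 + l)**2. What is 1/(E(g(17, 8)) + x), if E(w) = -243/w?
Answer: -169/44766653 ≈ -3.7751e-6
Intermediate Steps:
x = -264890 (x = 5*(-52978) = -264890)
1/(E(g(17, 8)) + x) = 1/(-243/(5 + 8)**2 - 264890) = 1/(-243/(13**2) - 264890) = 1/(-243/169 - 264890) = 1/(-44766653/169) = -169/44766653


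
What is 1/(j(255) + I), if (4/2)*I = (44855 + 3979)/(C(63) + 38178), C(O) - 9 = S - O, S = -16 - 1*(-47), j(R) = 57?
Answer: 38155/2199252 ≈ 0.017349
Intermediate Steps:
S = 31 (S = -16 + 47 = 31)
C(O) = 40 - O (C(O) = 9 + (31 - O) = 40 - O)
I = 24417/38155 (I = ((44855 + 3979)/((40 - 1*63) + 38178))/2 = (48834/((40 - 63) + 38178))/2 = (48834/(-23 + 38178))/2 = (48834/38155)/2 = (48834*(1/38155))/2 = (1/2)*(48834/38155) = 24417/38155 ≈ 0.63994)
1/(j(255) + I) = 1/(57 + 24417/38155) = 1/(2199252/38155) = 38155/2199252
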